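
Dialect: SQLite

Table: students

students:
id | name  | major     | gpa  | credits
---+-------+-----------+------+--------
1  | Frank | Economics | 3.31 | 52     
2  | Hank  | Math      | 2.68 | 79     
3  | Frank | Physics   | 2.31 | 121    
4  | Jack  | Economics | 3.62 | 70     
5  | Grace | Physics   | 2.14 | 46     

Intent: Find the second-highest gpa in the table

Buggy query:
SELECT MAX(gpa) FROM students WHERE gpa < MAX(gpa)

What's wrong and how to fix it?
Bug: MAX(gpa) on the right of the comparison is an aggregate-in-WHERE error

Fix: Compute the overall MAX in a subquery, then take MAX of rows below it

Corrected query:
SELECT MAX(gpa) FROM students WHERE gpa < (SELECT MAX(gpa) FROM students)

Result:
MAX(gpa)
--------
3.31    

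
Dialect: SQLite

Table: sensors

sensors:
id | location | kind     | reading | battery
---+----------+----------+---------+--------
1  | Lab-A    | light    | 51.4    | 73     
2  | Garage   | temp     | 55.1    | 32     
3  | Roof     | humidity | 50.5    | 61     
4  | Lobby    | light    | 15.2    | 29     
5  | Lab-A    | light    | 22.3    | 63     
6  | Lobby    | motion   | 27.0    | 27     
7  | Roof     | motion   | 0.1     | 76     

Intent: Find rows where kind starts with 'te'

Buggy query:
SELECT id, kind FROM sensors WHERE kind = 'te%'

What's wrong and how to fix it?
Bug: Wildcards only work with LIKE; '=' treats '%' as a literal character

Fix: Use LIKE for wildcard pattern matching

Corrected query:
SELECT id, kind FROM sensors WHERE kind LIKE 'te%'

Result:
id | kind
---+-----
2  | temp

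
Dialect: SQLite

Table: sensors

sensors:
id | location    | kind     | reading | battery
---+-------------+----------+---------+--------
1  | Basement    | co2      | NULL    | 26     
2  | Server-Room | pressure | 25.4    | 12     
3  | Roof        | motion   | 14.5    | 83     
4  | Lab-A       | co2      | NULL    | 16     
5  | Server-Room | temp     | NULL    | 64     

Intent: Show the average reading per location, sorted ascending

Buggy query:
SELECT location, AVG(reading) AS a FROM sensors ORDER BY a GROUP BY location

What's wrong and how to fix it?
Bug: GROUP BY must precede ORDER BY

Fix: Move ORDER BY to the end, after GROUP BY

Corrected query:
SELECT location, AVG(reading) AS a FROM sensors GROUP BY location ORDER BY a

Result:
location    | a   
------------+-----
Basement    | NULL
Lab-A       | NULL
Roof        | 14.5
Server-Room | 25.4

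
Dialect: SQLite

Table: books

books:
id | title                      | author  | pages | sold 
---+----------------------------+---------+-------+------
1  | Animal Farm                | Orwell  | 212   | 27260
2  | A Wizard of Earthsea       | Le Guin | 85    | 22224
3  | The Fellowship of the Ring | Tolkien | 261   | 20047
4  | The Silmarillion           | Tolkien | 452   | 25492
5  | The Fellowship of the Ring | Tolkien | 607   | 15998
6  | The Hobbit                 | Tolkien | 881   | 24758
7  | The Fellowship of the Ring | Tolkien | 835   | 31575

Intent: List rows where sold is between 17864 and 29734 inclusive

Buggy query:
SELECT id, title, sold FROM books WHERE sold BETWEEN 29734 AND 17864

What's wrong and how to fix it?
Bug: BETWEEN expects the lower bound first; with 29734 AND 17864 the range is empty

Fix: Swap the bounds so the smaller value comes first

Corrected query:
SELECT id, title, sold FROM books WHERE sold BETWEEN 17864 AND 29734

Result:
id | title                      | sold 
---+----------------------------+------
1  | Animal Farm                | 27260
2  | A Wizard of Earthsea       | 22224
3  | The Fellowship of the Ring | 20047
4  | The Silmarillion           | 25492
6  | The Hobbit                 | 24758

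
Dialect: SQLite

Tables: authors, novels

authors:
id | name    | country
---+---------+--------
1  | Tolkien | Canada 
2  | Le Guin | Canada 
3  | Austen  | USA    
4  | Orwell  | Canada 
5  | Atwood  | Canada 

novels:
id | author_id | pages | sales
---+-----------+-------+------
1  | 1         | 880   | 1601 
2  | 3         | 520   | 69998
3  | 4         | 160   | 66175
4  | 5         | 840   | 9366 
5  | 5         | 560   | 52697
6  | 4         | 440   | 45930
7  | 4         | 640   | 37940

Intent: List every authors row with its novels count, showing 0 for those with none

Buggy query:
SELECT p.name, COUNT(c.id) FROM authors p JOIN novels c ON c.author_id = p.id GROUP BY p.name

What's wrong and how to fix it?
Bug: INNER JOIN drops authors rows that have no matching novels rows

Fix: Switch to LEFT JOIN to retain unmatched parent rows

Corrected query:
SELECT p.name, COUNT(c.id) FROM authors p LEFT JOIN novels c ON c.author_id = p.id GROUP BY p.name

Result:
name    | COUNT(c.id)
--------+------------
Atwood  | 2          
Austen  | 1          
Le Guin | 0          
Orwell  | 3          
Tolkien | 1          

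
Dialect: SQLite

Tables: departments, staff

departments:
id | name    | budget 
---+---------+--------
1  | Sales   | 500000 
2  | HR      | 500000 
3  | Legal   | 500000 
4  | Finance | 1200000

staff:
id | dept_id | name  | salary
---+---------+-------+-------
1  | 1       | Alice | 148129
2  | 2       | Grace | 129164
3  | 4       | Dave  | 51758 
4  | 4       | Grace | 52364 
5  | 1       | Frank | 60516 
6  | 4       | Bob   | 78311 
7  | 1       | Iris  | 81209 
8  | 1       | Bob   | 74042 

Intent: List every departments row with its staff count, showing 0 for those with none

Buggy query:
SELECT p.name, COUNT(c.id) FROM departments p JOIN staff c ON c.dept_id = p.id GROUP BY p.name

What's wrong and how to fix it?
Bug: An inner join excludes parents with zero children

Fix: Use LEFT JOIN so parents without children still appear (COUNT(c.id) gives 0)

Corrected query:
SELECT p.name, COUNT(c.id) FROM departments p LEFT JOIN staff c ON c.dept_id = p.id GROUP BY p.name

Result:
name    | COUNT(c.id)
--------+------------
Finance | 3          
HR      | 1          
Legal   | 0          
Sales   | 4          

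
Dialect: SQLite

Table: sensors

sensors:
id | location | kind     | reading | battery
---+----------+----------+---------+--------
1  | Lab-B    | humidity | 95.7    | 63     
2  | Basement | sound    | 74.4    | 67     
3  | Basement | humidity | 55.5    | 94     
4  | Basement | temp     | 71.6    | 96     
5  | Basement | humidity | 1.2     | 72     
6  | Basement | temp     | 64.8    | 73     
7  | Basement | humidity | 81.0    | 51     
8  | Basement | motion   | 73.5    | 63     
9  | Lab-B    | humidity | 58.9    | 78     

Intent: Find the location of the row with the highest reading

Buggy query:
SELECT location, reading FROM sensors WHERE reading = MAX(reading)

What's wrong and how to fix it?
Bug: MAX(reading) is an aggregate and cannot be used directly in WHERE

Fix: Wrap MAX in a scalar subquery so WHERE compares against a single value

Corrected query:
SELECT location, reading FROM sensors WHERE reading = (SELECT MAX(reading) FROM sensors)

Result:
location | reading
---------+--------
Lab-B    | 95.7   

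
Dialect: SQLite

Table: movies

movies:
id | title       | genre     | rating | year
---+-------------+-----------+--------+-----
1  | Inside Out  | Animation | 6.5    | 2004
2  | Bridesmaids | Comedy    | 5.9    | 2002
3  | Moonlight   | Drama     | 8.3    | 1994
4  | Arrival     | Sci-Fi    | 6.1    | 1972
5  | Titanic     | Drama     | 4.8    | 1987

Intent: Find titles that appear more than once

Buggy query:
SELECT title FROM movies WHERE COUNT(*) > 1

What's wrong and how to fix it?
Bug: COUNT(*) is an aggregate and cannot be used in WHERE

Fix: Group first, then use HAVING for the count condition

Corrected query:
SELECT title FROM movies GROUP BY title HAVING COUNT(*) > 1

Result:
(no rows)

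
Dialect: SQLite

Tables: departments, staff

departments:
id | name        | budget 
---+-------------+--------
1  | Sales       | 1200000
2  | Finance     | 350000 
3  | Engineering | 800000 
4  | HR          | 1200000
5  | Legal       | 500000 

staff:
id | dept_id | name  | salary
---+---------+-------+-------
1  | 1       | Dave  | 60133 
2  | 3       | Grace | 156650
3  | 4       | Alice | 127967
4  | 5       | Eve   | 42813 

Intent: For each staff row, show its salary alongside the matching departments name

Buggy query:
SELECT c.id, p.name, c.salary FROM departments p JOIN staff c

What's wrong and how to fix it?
Bug: JOIN with no ON clause produces a cartesian product; every staff row pairs with every departments row

Fix: Add ON c.dept_id = p.id to the JOIN

Corrected query:
SELECT c.id, p.name, c.salary FROM departments p JOIN staff c ON c.dept_id = p.id

Result:
id | name        | salary
---+-------------+-------
1  | Sales       | 60133 
2  | Engineering | 156650
3  | HR          | 127967
4  | Legal       | 42813 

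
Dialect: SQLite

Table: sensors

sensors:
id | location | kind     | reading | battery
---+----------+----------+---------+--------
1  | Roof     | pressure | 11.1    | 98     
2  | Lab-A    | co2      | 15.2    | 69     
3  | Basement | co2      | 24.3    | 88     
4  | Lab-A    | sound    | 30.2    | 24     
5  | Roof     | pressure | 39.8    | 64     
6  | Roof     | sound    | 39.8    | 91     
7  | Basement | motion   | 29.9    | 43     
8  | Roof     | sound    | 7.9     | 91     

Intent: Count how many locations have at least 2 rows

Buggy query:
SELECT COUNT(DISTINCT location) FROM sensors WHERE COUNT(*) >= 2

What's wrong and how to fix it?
Bug: COUNT(*) cannot appear in WHERE; the per-group count doesn't exist yet

Fix: Group first with HAVING COUNT(*) >= 2, then COUNT the resulting groups

Corrected query:
SELECT COUNT(*) FROM (SELECT location FROM sensors GROUP BY location HAVING COUNT(*) >= 2)

Result:
COUNT(*)
--------
3       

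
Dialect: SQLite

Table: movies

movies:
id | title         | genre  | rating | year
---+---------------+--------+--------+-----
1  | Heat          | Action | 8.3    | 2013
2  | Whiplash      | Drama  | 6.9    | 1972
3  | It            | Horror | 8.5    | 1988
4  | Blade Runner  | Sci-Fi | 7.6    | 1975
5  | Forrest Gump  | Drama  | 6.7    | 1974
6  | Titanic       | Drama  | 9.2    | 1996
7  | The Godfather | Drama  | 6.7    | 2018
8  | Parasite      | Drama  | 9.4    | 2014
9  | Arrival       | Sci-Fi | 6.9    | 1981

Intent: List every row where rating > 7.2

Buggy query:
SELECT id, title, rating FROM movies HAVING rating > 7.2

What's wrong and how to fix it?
Bug: HAVING filters the output of aggregation, but this query has no GROUP BY and no aggregate functions, so SQLite rejects it (HAVING clause on a non-aggregate query); the condition here is per row

Fix: Use WHERE for row-level filtering

Corrected query:
SELECT id, title, rating FROM movies WHERE rating > 7.2

Result:
id | title        | rating
---+--------------+-------
1  | Heat         | 8.3   
3  | It           | 8.5   
4  | Blade Runner | 7.6   
6  | Titanic      | 9.2   
8  | Parasite     | 9.4   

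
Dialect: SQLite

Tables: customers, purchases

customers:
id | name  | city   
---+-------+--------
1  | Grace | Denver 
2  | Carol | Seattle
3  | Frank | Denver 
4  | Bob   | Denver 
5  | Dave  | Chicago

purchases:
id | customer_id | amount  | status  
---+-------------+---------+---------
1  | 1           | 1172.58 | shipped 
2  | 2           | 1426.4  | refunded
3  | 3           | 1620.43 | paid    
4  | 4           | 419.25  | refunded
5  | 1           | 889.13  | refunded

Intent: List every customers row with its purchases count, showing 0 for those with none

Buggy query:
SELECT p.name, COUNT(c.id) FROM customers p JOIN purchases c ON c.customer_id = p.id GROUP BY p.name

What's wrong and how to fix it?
Bug: INNER JOIN drops customers rows that have no matching purchases rows

Fix: Use LEFT JOIN so parents without children still appear (COUNT(c.id) gives 0)

Corrected query:
SELECT p.name, COUNT(c.id) FROM customers p LEFT JOIN purchases c ON c.customer_id = p.id GROUP BY p.name

Result:
name  | COUNT(c.id)
------+------------
Bob   | 1          
Carol | 1          
Dave  | 0          
Frank | 1          
Grace | 2          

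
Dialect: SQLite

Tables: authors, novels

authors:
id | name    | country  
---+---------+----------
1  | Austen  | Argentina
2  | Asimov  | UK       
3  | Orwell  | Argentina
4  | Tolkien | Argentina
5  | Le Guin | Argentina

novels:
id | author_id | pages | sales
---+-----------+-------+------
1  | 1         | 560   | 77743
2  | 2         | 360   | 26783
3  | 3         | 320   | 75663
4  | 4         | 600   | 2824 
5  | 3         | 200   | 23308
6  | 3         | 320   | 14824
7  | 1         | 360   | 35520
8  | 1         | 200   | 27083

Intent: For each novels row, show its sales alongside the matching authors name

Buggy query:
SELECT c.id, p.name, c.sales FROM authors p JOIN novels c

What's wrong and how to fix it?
Bug: Missing join condition: each novels row is matched to all authors rows instead of just its own

Fix: Add ON c.author_id = p.id to the JOIN

Corrected query:
SELECT c.id, p.name, c.sales FROM authors p JOIN novels c ON c.author_id = p.id

Result:
id | name    | sales
---+---------+------
1  | Austen  | 77743
2  | Asimov  | 26783
3  | Orwell  | 75663
4  | Tolkien | 2824 
5  | Orwell  | 23308
6  | Orwell  | 14824
7  | Austen  | 35520
8  | Austen  | 27083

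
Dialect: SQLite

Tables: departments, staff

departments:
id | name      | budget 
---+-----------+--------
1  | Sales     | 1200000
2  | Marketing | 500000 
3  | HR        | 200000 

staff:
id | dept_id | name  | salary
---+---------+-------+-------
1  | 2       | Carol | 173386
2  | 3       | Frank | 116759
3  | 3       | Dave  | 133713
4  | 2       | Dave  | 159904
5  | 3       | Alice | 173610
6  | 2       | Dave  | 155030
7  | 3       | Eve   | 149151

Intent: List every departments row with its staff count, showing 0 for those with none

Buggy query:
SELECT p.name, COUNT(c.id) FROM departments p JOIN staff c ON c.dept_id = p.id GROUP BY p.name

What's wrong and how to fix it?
Bug: An inner join excludes parents with zero children

Fix: Switch to LEFT JOIN to retain unmatched parent rows

Corrected query:
SELECT p.name, COUNT(c.id) FROM departments p LEFT JOIN staff c ON c.dept_id = p.id GROUP BY p.name

Result:
name      | COUNT(c.id)
----------+------------
HR        | 4          
Marketing | 3          
Sales     | 0          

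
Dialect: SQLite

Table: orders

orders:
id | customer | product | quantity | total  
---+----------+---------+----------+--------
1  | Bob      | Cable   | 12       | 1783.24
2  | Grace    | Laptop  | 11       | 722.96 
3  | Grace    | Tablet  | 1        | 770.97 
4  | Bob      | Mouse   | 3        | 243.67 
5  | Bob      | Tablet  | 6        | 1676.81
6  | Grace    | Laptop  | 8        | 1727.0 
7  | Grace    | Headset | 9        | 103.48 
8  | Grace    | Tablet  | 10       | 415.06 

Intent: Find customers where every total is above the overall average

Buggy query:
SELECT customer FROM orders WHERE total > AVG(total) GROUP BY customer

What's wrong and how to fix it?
Bug: AVG() is an aggregate; it can't sit directly in WHERE

Fix: Use a subquery for AVG and a HAVING MIN(...) filter so the condition holds for every row in the group

Corrected query:
SELECT customer FROM orders GROUP BY customer HAVING MIN(total) > (SELECT AVG(total) FROM orders)

Result:
(no rows)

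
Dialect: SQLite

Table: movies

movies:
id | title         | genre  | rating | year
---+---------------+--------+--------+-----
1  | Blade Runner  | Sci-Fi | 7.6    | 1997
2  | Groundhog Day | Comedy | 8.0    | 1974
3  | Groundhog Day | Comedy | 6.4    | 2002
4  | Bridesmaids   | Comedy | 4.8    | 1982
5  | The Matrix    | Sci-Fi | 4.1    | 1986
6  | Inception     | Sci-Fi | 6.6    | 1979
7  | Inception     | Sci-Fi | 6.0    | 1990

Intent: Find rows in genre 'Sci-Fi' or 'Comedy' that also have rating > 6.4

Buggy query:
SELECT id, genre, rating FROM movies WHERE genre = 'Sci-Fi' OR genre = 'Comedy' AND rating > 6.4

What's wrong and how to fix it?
Bug: Without parentheses, AND is evaluated before OR, so the rating filter only applies to the 'Comedy' branch

Fix: Add parentheses around the OR so the AND applies to both alternatives

Corrected query:
SELECT id, genre, rating FROM movies WHERE (genre = 'Sci-Fi' OR genre = 'Comedy') AND rating > 6.4

Result:
id | genre  | rating
---+--------+-------
1  | Sci-Fi | 7.6   
2  | Comedy | 8     
6  | Sci-Fi | 6.6   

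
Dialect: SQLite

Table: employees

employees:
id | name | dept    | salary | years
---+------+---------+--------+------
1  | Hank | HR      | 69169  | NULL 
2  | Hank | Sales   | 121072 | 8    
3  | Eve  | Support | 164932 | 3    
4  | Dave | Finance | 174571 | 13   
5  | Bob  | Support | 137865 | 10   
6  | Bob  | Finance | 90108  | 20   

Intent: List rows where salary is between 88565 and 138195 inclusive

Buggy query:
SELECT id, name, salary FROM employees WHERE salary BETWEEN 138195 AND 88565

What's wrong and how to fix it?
Bug: The bounds are reversed; BETWEEN a AND b requires a <= b to match anything

Fix: Swap the bounds so the smaller value comes first

Corrected query:
SELECT id, name, salary FROM employees WHERE salary BETWEEN 88565 AND 138195

Result:
id | name | salary
---+------+-------
2  | Hank | 121072
5  | Bob  | 137865
6  | Bob  | 90108 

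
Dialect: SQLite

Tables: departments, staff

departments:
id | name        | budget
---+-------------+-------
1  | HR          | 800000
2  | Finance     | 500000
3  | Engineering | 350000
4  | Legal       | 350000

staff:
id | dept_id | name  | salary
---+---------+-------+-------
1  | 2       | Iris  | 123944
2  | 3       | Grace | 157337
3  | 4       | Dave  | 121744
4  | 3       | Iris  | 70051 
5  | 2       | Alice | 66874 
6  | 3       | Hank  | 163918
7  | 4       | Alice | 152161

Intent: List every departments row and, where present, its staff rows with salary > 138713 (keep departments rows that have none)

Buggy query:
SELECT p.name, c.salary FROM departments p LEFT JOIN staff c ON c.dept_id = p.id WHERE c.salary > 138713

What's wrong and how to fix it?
Bug: Filtering c.salary in WHERE discards the NULL rows produced by LEFT JOIN, turning it into an inner join

Fix: Move the right-table condition into the ON clause so unmatched parents are kept

Corrected query:
SELECT p.name, c.salary FROM departments p LEFT JOIN staff c ON c.dept_id = p.id AND c.salary > 138713

Result:
name        | salary
------------+-------
HR          | NULL  
Finance     | NULL  
Engineering | 157337
Engineering | 163918
Legal       | 152161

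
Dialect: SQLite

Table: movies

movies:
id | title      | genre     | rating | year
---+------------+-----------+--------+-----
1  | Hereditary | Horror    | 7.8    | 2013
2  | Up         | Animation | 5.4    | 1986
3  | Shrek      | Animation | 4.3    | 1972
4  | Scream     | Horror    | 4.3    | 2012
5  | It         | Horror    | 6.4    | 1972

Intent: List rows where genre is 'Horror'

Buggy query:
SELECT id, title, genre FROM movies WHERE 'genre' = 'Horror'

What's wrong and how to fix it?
Bug: 'genre' in single quotes is a string literal, not the column; the comparison is literal-vs-literal and never true

Fix: Remove the quotes around the column name (or use double quotes for an identifier)

Corrected query:
SELECT id, title, genre FROM movies WHERE genre = 'Horror'

Result:
id | title      | genre 
---+------------+-------
1  | Hereditary | Horror
4  | Scream     | Horror
5  | It         | Horror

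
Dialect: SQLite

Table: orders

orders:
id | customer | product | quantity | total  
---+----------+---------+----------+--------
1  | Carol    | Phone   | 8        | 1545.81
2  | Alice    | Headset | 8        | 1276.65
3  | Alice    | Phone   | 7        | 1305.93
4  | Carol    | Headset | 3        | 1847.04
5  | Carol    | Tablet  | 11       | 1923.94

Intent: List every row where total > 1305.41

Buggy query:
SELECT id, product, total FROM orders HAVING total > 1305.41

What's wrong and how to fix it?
Bug: This is a non-aggregate query (no GROUP BY, no aggregates), so in SQLite the HAVING clause is invalid here; a row-level condition belongs in WHERE

Fix: Replace HAVING with WHERE since the condition applies to individual rows

Corrected query:
SELECT id, product, total FROM orders WHERE total > 1305.41

Result:
id | product | total  
---+---------+--------
1  | Phone   | 1545.81
3  | Phone   | 1305.93
4  | Headset | 1847.04
5  | Tablet  | 1923.94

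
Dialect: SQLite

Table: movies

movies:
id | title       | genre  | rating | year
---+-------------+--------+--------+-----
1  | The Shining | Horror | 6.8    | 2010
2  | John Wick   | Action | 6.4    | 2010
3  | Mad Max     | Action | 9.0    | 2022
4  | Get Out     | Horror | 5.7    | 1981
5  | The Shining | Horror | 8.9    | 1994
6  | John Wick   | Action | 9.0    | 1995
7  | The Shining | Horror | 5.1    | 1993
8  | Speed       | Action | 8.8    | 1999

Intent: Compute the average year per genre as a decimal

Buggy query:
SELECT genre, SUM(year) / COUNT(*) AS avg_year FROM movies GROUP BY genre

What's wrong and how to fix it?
Bug: Both operands are integers, so '/' performs integer division and truncates

Fix: Cast one side to REAL so the division keeps the fractional part

Corrected query:
SELECT genre, SUM(year) * 1.0 / COUNT(*) AS avg_year FROM movies GROUP BY genre

Result:
genre  | avg_year
-------+---------
Action | 2006.5  
Horror | 1994.5  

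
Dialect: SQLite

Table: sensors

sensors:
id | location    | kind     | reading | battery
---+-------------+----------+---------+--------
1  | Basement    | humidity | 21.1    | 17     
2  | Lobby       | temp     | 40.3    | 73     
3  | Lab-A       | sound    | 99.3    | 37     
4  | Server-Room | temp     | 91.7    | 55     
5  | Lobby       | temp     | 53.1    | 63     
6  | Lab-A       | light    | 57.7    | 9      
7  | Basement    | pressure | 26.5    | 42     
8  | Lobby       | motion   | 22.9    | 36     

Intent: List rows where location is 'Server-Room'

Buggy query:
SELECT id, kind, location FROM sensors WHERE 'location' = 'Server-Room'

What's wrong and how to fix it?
Bug: 'location' in single quotes is a string literal, not the column; the comparison is literal-vs-literal and never true

Fix: Reference the column as location without single quotes

Corrected query:
SELECT id, kind, location FROM sensors WHERE location = 'Server-Room'

Result:
id | kind | location   
---+------+------------
4  | temp | Server-Room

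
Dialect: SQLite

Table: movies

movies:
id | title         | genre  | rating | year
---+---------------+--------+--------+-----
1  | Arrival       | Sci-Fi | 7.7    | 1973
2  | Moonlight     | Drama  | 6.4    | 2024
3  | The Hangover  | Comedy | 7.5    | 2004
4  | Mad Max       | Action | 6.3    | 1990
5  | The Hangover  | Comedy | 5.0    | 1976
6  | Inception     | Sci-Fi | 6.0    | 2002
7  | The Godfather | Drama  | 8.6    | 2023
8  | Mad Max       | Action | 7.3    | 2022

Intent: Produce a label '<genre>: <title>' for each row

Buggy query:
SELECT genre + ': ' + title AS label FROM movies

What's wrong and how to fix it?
Bug: '+' is numeric addition; on text columns SQLite converts them to 0 instead of concatenating

Fix: Use the || operator for string concatenation

Corrected query:
SELECT genre || ': ' || title AS label FROM movies

Result:
label               
--------------------
Sci-Fi: Arrival     
Drama: Moonlight    
Comedy: The Hangover
Action: Mad Max     
Comedy: The Hangover
Sci-Fi: Inception   
Drama: The Godfather
Action: Mad Max     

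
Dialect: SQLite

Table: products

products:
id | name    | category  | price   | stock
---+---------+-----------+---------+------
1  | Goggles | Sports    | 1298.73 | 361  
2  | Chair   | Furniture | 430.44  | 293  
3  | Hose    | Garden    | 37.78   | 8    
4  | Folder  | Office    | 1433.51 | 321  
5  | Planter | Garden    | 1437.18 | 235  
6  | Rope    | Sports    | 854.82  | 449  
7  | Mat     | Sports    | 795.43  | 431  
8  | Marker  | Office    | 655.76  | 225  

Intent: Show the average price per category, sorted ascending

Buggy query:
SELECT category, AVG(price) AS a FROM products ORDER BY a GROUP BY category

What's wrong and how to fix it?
Bug: GROUP BY must precede ORDER BY

Fix: Move ORDER BY to the end, after GROUP BY

Corrected query:
SELECT category, AVG(price) AS a FROM products GROUP BY category ORDER BY a

Result:
category  | a         
----------+-----------
Furniture | 430.44    
Garden    | 737.48    
Sports    | 982.993333
Office    | 1044.635  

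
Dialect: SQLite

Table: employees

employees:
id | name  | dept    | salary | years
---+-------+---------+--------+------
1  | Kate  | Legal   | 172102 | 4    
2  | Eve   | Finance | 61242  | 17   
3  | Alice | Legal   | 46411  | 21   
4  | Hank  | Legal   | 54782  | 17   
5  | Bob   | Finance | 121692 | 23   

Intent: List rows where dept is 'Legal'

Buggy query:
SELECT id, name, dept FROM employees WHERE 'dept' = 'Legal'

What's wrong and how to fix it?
Bug: 'dept' in single quotes is a string literal, not the column; the comparison is literal-vs-literal and never true

Fix: Remove the quotes around the column name (or use double quotes for an identifier)

Corrected query:
SELECT id, name, dept FROM employees WHERE dept = 'Legal'

Result:
id | name  | dept 
---+-------+------
1  | Kate  | Legal
3  | Alice | Legal
4  | Hank  | Legal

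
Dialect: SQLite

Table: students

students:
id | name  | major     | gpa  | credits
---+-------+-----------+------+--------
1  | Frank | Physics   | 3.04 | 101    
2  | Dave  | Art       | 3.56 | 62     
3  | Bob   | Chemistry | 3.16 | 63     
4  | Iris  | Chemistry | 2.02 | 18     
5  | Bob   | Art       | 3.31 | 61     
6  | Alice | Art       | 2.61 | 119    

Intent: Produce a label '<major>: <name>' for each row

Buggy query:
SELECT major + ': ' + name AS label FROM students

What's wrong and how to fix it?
Bug: SQLite uses || for string concatenation; + coerces text to numbers (yielding 0)

Fix: Replace + with || to concatenate text

Corrected query:
SELECT major || ': ' || name AS label FROM students

Result:
label          
---------------
Physics: Frank 
Art: Dave      
Chemistry: Bob 
Chemistry: Iris
Art: Bob       
Art: Alice     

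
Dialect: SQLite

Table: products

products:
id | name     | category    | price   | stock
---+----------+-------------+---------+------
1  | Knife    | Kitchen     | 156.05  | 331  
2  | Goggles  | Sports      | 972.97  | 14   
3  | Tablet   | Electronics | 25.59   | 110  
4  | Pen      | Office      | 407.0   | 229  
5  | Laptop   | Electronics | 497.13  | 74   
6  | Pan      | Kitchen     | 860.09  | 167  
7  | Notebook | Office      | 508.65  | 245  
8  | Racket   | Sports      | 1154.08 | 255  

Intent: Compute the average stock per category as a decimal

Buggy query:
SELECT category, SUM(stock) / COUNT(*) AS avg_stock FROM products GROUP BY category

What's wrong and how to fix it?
Bug: Both operands are integers, so '/' performs integer division and truncates

Fix: Cast one side to REAL so the division keeps the fractional part

Corrected query:
SELECT category, SUM(stock) * 1.0 / COUNT(*) AS avg_stock FROM products GROUP BY category

Result:
category    | avg_stock
------------+----------
Electronics | 92       
Kitchen     | 249      
Office      | 237      
Sports      | 134.5    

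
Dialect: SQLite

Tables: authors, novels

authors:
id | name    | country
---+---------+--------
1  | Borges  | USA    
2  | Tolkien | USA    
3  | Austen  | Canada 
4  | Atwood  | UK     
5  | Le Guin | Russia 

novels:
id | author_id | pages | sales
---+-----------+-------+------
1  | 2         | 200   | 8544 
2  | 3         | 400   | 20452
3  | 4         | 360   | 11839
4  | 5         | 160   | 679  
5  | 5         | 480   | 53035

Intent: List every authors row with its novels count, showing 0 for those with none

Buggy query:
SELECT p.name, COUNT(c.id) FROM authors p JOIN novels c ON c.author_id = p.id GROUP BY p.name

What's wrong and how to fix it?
Bug: An inner join excludes parents with zero children

Fix: Use LEFT JOIN so parents without children still appear (COUNT(c.id) gives 0)

Corrected query:
SELECT p.name, COUNT(c.id) FROM authors p LEFT JOIN novels c ON c.author_id = p.id GROUP BY p.name

Result:
name    | COUNT(c.id)
--------+------------
Atwood  | 1          
Austen  | 1          
Borges  | 0          
Le Guin | 2          
Tolkien | 1          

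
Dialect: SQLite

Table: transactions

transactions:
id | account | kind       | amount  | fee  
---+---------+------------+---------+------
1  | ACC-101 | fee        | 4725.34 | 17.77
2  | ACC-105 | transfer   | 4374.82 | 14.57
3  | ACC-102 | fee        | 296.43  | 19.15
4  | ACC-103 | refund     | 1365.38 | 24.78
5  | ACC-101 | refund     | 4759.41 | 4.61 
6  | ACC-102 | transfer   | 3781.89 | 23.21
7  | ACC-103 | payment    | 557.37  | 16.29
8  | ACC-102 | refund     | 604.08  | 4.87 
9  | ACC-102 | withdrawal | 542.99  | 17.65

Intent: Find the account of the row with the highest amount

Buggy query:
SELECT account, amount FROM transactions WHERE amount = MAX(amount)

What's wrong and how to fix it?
Bug: MAX(amount) is an aggregate and cannot be used directly in WHERE

Fix: Use a subquery: WHERE amount = (SELECT MAX(amount) FROM transactions)

Corrected query:
SELECT account, amount FROM transactions WHERE amount = (SELECT MAX(amount) FROM transactions)

Result:
account | amount 
--------+--------
ACC-101 | 4759.41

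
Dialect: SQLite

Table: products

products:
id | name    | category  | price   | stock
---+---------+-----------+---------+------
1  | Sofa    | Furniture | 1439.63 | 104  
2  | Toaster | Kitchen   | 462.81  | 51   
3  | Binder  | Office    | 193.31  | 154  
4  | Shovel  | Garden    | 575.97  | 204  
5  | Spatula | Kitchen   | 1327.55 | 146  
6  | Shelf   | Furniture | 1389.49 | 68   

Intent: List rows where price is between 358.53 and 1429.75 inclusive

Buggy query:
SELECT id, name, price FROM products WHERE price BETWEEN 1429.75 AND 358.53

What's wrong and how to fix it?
Bug: BETWEEN expects the lower bound first; with 1429.75 AND 358.53 the range is empty

Fix: Write BETWEEN 358.53 AND 1429.75

Corrected query:
SELECT id, name, price FROM products WHERE price BETWEEN 358.53 AND 1429.75

Result:
id | name    | price  
---+---------+--------
2  | Toaster | 462.81 
4  | Shovel  | 575.97 
5  | Spatula | 1327.55
6  | Shelf   | 1389.49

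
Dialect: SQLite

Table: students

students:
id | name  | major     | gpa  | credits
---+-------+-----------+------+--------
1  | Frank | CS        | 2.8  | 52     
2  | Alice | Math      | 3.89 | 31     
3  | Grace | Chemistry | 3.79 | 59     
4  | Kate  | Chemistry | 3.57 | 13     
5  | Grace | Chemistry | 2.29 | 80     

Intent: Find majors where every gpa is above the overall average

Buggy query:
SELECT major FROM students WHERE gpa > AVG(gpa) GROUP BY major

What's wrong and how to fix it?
Bug: WHERE evaluates per row before aggregation, so AVG() is unavailable

Fix: Compute the overall average in a scalar subquery and compare each group's MIN against it in HAVING

Corrected query:
SELECT major FROM students GROUP BY major HAVING MIN(gpa) > (SELECT AVG(gpa) FROM students)

Result:
major
-----
Math 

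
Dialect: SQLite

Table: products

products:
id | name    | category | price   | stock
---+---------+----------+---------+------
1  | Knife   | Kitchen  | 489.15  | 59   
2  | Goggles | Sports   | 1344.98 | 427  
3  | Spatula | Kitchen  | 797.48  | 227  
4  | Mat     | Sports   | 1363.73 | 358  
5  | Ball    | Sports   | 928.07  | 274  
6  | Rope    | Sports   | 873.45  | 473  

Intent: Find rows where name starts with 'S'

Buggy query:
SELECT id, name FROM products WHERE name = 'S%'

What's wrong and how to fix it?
Bug: Wildcards only work with LIKE; '=' treats '%' as a literal character

Fix: Replace '=' with LIKE so 'S%' is treated as a pattern

Corrected query:
SELECT id, name FROM products WHERE name LIKE 'S%'

Result:
id | name   
---+--------
3  | Spatula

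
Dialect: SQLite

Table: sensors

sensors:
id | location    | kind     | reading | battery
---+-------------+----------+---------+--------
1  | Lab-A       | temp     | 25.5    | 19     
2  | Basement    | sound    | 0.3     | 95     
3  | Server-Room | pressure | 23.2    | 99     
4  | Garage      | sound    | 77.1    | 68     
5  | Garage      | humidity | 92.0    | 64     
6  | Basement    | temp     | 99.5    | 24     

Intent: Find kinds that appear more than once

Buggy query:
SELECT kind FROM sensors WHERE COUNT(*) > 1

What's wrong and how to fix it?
Bug: COUNT(*) is an aggregate and cannot be used in WHERE

Fix: GROUP BY kind, then filter groups with HAVING COUNT(*) > 1

Corrected query:
SELECT kind FROM sensors GROUP BY kind HAVING COUNT(*) > 1

Result:
kind 
-----
sound
temp 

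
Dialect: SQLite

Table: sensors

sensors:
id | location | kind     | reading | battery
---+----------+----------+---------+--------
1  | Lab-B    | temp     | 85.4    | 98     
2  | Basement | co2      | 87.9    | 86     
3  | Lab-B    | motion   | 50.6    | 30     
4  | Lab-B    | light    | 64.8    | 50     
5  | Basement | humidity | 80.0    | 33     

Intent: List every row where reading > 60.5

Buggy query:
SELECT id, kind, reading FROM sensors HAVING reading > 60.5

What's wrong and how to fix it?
Bug: HAVING filters the output of aggregation, but this query has no GROUP BY and no aggregate functions, so SQLite rejects it (HAVING clause on a non-aggregate query); the condition here is per row

Fix: Replace HAVING with WHERE since the condition applies to individual rows

Corrected query:
SELECT id, kind, reading FROM sensors WHERE reading > 60.5

Result:
id | kind     | reading
---+----------+--------
1  | temp     | 85.4   
2  | co2      | 87.9   
4  | light    | 64.8   
5  | humidity | 80     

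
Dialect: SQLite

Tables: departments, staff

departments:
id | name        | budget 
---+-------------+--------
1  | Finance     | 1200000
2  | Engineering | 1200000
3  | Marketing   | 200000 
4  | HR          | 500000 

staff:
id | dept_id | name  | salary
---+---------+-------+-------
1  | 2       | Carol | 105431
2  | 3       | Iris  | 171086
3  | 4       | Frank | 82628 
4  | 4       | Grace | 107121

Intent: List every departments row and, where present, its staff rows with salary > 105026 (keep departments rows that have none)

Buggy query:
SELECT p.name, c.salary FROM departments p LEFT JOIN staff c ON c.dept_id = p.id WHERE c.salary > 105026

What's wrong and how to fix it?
Bug: A WHERE condition on the right-hand table after LEFT JOIN drops unmatched parents

Fix: Put 'c.salary > 105026' in the JOIN's ON clause instead of WHERE

Corrected query:
SELECT p.name, c.salary FROM departments p LEFT JOIN staff c ON c.dept_id = p.id AND c.salary > 105026

Result:
name        | salary
------------+-------
Finance     | NULL  
Engineering | 105431
Marketing   | 171086
HR          | 107121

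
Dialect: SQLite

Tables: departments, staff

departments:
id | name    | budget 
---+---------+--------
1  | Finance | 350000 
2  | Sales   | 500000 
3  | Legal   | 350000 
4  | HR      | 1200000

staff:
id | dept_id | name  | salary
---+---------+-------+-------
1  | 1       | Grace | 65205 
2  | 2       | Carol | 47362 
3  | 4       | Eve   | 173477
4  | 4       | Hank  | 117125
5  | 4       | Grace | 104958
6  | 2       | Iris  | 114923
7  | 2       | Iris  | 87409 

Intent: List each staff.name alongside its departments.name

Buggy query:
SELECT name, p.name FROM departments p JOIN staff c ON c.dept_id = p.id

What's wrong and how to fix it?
Bug: 'name' exists in both joined tables, so the database can't tell which one is meant

Fix: Qualify the column with its table alias (c.name)

Corrected query:
SELECT c.name, p.name FROM departments p JOIN staff c ON c.dept_id = p.id

Result:
name  | name   
------+--------
Grace | Finance
Carol | Sales  
Eve   | HR     
Hank  | HR     
Grace | HR     
Iris  | Sales  
Iris  | Sales  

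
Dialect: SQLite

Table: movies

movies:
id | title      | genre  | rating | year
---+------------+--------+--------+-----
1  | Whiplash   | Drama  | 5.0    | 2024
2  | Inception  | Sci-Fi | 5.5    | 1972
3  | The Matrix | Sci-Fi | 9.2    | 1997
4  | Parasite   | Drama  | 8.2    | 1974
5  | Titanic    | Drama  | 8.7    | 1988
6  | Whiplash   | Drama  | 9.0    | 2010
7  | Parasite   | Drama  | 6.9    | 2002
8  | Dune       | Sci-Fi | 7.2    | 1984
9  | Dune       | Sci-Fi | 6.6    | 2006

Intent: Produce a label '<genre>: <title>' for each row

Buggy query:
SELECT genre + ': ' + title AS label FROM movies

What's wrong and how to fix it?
Bug: '+' is numeric addition; on text columns SQLite converts them to 0 instead of concatenating

Fix: Use the || operator for string concatenation

Corrected query:
SELECT genre || ': ' || title AS label FROM movies

Result:
label             
------------------
Drama: Whiplash   
Sci-Fi: Inception 
Sci-Fi: The Matrix
Drama: Parasite   
Drama: Titanic    
Drama: Whiplash   
Drama: Parasite   
Sci-Fi: Dune      
Sci-Fi: Dune      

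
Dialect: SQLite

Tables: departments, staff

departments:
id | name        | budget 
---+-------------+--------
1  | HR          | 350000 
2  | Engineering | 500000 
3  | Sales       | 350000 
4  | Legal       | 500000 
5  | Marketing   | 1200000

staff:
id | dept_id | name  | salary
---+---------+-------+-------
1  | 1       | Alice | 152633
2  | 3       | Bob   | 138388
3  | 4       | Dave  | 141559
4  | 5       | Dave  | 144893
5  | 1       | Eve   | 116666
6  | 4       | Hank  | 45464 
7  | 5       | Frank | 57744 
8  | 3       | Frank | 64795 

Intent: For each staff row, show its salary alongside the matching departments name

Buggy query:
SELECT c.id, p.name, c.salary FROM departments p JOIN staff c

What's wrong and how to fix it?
Bug: Missing join condition: each staff row is matched to all departments rows instead of just its own

Fix: Specify the join condition linking the foreign key to the parent id

Corrected query:
SELECT c.id, p.name, c.salary FROM departments p JOIN staff c ON c.dept_id = p.id

Result:
id | name      | salary
---+-----------+-------
1  | HR        | 152633
2  | Sales     | 138388
3  | Legal     | 141559
4  | Marketing | 144893
5  | HR        | 116666
6  | Legal     | 45464 
7  | Marketing | 57744 
8  | Sales     | 64795 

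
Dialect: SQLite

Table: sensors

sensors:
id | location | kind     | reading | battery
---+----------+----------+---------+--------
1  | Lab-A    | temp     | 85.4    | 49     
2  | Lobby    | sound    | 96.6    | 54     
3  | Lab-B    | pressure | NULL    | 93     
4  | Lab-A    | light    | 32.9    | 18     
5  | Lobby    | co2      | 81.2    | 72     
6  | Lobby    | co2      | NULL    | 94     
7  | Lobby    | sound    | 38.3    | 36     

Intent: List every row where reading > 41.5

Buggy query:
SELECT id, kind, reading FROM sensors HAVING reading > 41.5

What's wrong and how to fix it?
Bug: This is a non-aggregate query (no GROUP BY, no aggregates), so in SQLite the HAVING clause is invalid here; a row-level condition belongs in WHERE

Fix: Replace HAVING with WHERE since the condition applies to individual rows

Corrected query:
SELECT id, kind, reading FROM sensors WHERE reading > 41.5

Result:
id | kind  | reading
---+-------+--------
1  | temp  | 85.4   
2  | sound | 96.6   
5  | co2   | 81.2   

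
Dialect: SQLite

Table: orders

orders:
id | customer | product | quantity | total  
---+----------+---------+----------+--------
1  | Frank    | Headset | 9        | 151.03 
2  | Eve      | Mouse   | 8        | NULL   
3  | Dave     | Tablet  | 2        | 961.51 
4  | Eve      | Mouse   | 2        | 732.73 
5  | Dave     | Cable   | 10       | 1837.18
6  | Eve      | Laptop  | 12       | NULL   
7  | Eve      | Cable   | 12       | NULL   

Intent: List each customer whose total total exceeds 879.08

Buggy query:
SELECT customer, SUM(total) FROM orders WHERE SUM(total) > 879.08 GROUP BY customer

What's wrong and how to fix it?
Bug: SUM(total) is an aggregate, but WHERE filters rows before aggregation

Fix: Use HAVING (which filters groups after aggregation) instead of WHERE

Corrected query:
SELECT customer, SUM(total) FROM orders GROUP BY customer HAVING SUM(total) > 879.08

Result:
customer | SUM(total)
---------+-----------
Dave     | 2798.69   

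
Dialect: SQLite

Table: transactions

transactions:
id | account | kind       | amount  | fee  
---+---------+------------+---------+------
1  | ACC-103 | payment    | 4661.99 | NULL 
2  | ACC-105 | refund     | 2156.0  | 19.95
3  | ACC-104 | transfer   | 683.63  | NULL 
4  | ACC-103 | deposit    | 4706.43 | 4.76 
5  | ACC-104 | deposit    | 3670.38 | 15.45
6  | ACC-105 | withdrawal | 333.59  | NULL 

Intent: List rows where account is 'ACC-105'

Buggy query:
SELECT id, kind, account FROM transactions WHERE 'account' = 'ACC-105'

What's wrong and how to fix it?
Bug: 'account' in single quotes is a string literal, not the column; the comparison is literal-vs-literal and never true

Fix: Remove the quotes around the column name (or use double quotes for an identifier)

Corrected query:
SELECT id, kind, account FROM transactions WHERE account = 'ACC-105'

Result:
id | kind       | account
---+------------+--------
2  | refund     | ACC-105
6  | withdrawal | ACC-105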